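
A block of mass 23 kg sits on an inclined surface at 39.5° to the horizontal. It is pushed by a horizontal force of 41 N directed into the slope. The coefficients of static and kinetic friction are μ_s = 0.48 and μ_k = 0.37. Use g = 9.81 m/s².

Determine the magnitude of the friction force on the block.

Normal direction: N = m g cos θ + P sin θ = 200.2 N.
Parallel to the incline: P cos θ − m g sin θ = 31.64 − 143.5 = -111.9 N; the friction needed to balance this is 111.9 N acting up the slope.
Maximum static friction: μ_s N = 0.48 × 200.2 = 96.09 N.
The required 111.9 N exceeds the static limit, so the block slides down-slope and f = μ_k N = 0.37×200.2 = 74.1 N.

f ≈ 74.1 N (up the incline)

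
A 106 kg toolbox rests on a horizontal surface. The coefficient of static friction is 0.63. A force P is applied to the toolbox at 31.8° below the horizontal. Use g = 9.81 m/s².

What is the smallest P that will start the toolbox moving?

P ≈ 1260 N

N = m g + P sin α (the push presses the toolbox into the horizontal surface).
At impending slip, P cos α = μ_s N = μ_s (m g + P sin α).
Solving: P (cos α − μ_s sin α) = μ_s m g → P = 0.63×1040/(cos 31.8° − 0.63 sin 31.8°) = 655/0.5179 = 1260 N.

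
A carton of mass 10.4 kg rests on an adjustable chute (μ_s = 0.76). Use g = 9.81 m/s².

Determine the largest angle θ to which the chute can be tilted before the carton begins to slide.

θ_max ≈ 37.2°

At the slip threshold, m g sin θ = μ_s · m g cos θ, so tan θ = μ_s.
θ_max = arctan(0.76) = 37.2°.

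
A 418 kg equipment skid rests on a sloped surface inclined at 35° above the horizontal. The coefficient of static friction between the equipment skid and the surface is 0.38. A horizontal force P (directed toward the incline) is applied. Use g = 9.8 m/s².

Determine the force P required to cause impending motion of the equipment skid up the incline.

At impending motion up the slope, friction acts down-slope at its limit: f = μ_s N.
Perpendicular to the incline: N = m g cos θ + P sin θ.
Along the incline: P cos θ = m g sin θ + μ_s N = m g sin θ + μ_s (m g cos θ + P sin θ).
Solving, P (cos θ − μ_s sin θ) = m g (sin θ + μ_s cos θ), so P = 418×9.8×(sin 35° + 0.38 cos 35°)/(cos 35° − 0.38 sin 35°) = 4100×0.8849/0.6012 = 6030 N.

P ≈ 6030 N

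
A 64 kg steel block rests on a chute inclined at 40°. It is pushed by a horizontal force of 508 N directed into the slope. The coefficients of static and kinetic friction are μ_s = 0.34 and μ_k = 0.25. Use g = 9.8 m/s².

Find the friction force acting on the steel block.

Normal direction: N = m g cos θ + P sin θ = 807 N.
Parallel to the incline: P cos θ − m g sin θ = 389.2 − 403.2 = -14.01 N; the friction needed to balance this is 14.01 N acting up the slope.
The limit of static friction is μ_s N = 274.4 N.
|f_req| = 14.01 ≤ 274.4 N → the steel block is in equilibrium; friction equals the required value.

f ≈ 14 N (up the incline)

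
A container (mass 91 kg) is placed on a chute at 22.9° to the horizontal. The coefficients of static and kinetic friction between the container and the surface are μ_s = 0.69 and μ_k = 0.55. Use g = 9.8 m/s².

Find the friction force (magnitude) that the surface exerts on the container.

f ≈ 347 N (up the incline)

Normal force: N = m g cos θ = 91 × 9.8 × cos 22.9° = 821.5 N.
Along the slope the weight component is m g sin θ = 347 N; friction must supply exactly this, acting up-slope.
Static friction can supply at most μ_s N = 566.8 N.
Since |347| ≤ 566.8 N, the container remains in static equilibrium and friction takes exactly the required value.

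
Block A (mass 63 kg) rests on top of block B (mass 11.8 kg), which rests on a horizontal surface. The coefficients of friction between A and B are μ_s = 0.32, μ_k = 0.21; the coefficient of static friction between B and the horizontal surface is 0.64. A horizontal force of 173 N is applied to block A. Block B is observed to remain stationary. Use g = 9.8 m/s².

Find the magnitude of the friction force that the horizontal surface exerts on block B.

Normal force at the A–B interface: N₁ = m_A g = 617.4 N.
Maximum static friction on A from B: μ_s N₁ = 0.32×617.4 = 197.6 N.
Since P = 173 N ≤ 197.6 N, A does not slip on B; friction on A equals P = 173 N.
By Newton's third law B feels 173 N forward from A. With B stationary, the floor's static friction on B balances it: f₂ = 173 N (well within μ_s(m_A+m_B)g = 469.1 N).

f ≈ 173 N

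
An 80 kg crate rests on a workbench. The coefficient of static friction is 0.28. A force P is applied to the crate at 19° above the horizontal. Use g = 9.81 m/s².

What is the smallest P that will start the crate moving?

P ≈ 212 N

N = m g − P sin α (the pull lifts the crate).
At impending slip, P cos α = μ_s N = μ_s (m g − P sin α).
Solving: P (cos α + μ_s sin α) = μ_s m g → P = 0.28×785/(cos 19° + 0.28 sin 19°) = 220/1.037 = 212 N.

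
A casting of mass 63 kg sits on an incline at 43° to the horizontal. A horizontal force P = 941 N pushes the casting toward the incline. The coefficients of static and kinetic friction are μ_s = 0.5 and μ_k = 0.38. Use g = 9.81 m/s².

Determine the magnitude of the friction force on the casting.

The horizontal push has a component P sin θ into the surface, so N = m g cos θ + P sin θ = 452 + 641.8 = 1094 N.
Along the incline, the net driving force (taking up-slope positive) is P cos θ − m g sin θ = 688.2 − 421.5 = 266.7 N, so equilibrium requires friction f = -266.7 N (down-slope).
Maximum static friction: μ_s N = 0.5 × 1094 = 546.9 N.
|f_req| = 266.7 ≤ 546.9 N → the casting is in equilibrium; friction equals the required value.

f ≈ 267 N (down the incline)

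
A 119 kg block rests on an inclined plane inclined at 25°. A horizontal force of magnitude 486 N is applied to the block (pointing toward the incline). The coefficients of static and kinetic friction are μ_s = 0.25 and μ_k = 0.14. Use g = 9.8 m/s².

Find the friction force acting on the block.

f ≈ 52.4 N (up the incline)

Resolve perpendicular to the incline: N = m g cos θ + P sin θ = 119×9.8×cos 25° + 486×sin 25° = 1262 N.
Along the incline, the net driving force (taking up-slope positive) is P cos θ − m g sin θ = 440.5 − 492.9 = -52.39 N, so equilibrium requires friction f = 52.39 N (up-slope).
The limit of static friction is μ_s N = 315.6 N.
Since 52.39 N is within the 315.6 N limit, the block stays put and friction is exactly 52.4 N.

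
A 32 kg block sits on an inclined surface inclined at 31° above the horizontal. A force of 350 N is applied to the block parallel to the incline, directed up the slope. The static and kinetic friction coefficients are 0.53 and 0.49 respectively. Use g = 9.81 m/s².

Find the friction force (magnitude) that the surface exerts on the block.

f ≈ 132 N (down the incline)

Normal force: N = m g cos θ = 32 × 9.81 × cos 31° = 269.1 N.
Parallel to the incline, ΣF = 0 gives f = m g sin θ − P = 161.7 − 350 = -188.3 N (up-slope positive).
The static-friction ceiling is μ_s N = 0.53 × 269.1 = 142.6 N.
Since |-188.3| > 142.6 N, static friction cannot hold it; the block slides up the incline and kinetic friction applies: f = μ_k N = 0.49 × 269.1 = 132 N.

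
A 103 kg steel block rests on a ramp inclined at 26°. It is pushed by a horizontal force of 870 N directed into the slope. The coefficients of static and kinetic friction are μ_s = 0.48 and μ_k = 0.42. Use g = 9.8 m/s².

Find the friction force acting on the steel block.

f ≈ 339 N (down the incline)

Resolve perpendicular to the incline: N = m g cos θ + P sin θ = 103×9.8×cos 26° + 870×sin 26° = 1289 N.
Parallel to the incline: P cos θ − m g sin θ = 782 − 442.5 = 339.5 N; the friction needed to balance this is 339.5 N acting down the slope.
Maximum static friction: μ_s N = 0.48 × 1289 = 618.5 N.
Since 339.5 N is within the 618.5 N limit, the steel block stays put and friction is exactly 339 N.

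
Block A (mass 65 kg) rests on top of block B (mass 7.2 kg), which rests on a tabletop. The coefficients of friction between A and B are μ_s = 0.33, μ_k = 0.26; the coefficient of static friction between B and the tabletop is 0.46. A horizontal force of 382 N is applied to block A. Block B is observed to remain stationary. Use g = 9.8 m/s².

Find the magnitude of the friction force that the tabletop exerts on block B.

Normal force at the A–B interface: N₁ = m_A g = 637 N.
Maximum static friction on A from B: μ_s N₁ = 0.33×637 = 210.2 N.
Since P = 382 N > 210.2 N, A slides on B; the A–B friction is kinetic: f₁ = μ_k N₁ = 0.26×637 = 166 N.
By Newton's third law B feels 166 N forward from A. With B stationary, the floor's static friction on B balances it: f₂ = 166 N (well within μ_s(m_A+m_B)g = 325.5 N).

f ≈ 166 N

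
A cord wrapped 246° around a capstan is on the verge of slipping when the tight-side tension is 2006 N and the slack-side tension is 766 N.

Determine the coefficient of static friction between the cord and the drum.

T₂/T₁ = e^{μβ} → μ = ln(T₂/T₁)/β.
β = 246° = 4.294 rad.
μ = ln(2006/766)/4.294 = ln(2.619)/4.294 = 0.224.

μ ≈ 0.224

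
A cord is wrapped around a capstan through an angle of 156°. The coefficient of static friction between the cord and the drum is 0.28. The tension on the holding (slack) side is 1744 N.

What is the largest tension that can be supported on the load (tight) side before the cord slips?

T_max ≈ 3740 N

At impending slip the capstan equation gives T₂/T₁ = e^{μβ} with β in radians.
β = 156° × π/180 = 2.723 rad.
e^{μβ} = e^{0.28×2.723} = 2.143.
T₂ = T₁ · e^{μβ} = 1744 × 2.143 = 3740 N.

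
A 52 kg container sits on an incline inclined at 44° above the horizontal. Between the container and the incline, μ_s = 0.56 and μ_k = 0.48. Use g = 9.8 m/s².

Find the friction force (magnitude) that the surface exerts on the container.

f ≈ 176 N (up the incline)

Normal force: N = m g cos θ = 52 × 9.8 × cos 44° = 366.6 N.
Along the slope the weight component is m g sin θ = 354 N; friction must supply exactly this, acting up-slope.
Static friction can supply at most μ_s N = 205.3 N.
Since |354| > 205.3 N, static friction cannot hold it; the container slides down the incline and kinetic friction applies: f = μ_k N = 0.48 × 366.6 = 176 N.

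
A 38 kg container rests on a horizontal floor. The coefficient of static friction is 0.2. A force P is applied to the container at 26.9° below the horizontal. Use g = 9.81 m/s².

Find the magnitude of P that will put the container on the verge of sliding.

P ≈ 93 N

N = m g + P sin α (the push presses the container into the horizontal floor).
At impending slip, P cos α = μ_s N = μ_s (m g + P sin α).
Solving: P (cos α − μ_s sin α) = μ_s m g → P = 0.2×373/(cos 26.9° − 0.2 sin 26.9°) = 74.6/0.8013 = 93 N.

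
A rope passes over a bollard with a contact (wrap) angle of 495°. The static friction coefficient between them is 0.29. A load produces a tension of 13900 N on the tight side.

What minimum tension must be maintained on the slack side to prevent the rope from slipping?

Capstan equation at impending slip: T_tight/T_slack = e^{μβ}.
β = 495° = 8.639 rad; e^{μβ} = e^{0.29×8.639} = 12.25.
T_slack = T_tight / e^{μβ} = 13900 / 12.25 = 1130 N.

T_min ≈ 1130 N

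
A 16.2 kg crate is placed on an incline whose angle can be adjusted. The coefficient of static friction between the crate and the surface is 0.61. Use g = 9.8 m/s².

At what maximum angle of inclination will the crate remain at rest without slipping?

At the slip threshold, m g sin θ = μ_s · m g cos θ, so tan θ = μ_s.
θ_max = arctan(0.61) = 31.4°.

θ_max ≈ 31.4°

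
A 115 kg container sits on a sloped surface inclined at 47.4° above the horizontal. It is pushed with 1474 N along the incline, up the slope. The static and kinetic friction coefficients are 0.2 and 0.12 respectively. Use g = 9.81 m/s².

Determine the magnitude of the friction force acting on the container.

Perpendicular to the surface, N = m g cos θ = 115·9.81·cos 47.4° = 763.6 N.
Parallel to the incline, ΣF = 0 gives f = m g sin θ − P = 830.4 − 1474 = -643.6 N (up-slope positive).
Static friction can supply at most μ_s N = 152.7 N.
Since |-643.6| > 152.7 N, static friction cannot hold it; the container slides up the incline and kinetic friction applies: f = μ_k N = 0.12 × 763.6 = 91.6 N.

f ≈ 91.6 N (down the incline)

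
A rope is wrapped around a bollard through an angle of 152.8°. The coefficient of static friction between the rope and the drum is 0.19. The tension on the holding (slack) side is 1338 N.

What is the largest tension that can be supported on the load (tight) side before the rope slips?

T_max ≈ 2220 N

At impending slip the capstan equation gives T₂/T₁ = e^{μβ} with β in radians.
β = 152.8° × π/180 = 2.667 rad.
e^{μβ} = e^{0.19×2.667} = 1.66.
T₂ = T₁ · e^{μβ} = 1338 × 1.66 = 2220 N.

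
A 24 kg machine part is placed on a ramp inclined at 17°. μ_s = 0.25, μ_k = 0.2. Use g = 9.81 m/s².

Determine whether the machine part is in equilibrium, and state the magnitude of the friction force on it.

f ≈ 45 N

N = m g cos θ = 225 N.
Down-slope weight component: m g sin θ = 68.8 N.
μ_s N = 56.3 N.
68.8 > 56.3 N, so it slides; kinetic friction f = μ_k N = 0.2×225 = 45 N.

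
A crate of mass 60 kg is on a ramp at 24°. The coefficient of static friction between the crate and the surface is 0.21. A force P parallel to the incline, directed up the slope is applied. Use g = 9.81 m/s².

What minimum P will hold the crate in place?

P_min ≈ 126 N

The crate tends to slide down (tan θ > μ_s), so at the point of impending slip friction acts up-slope at its limit: f = μ_s N.
P is parallel to the surface, so N = m g cos θ = 538 N.
Along the incline: P + μ_s N = m g sin θ, so P = 239 − 0.21×538 = 126 N.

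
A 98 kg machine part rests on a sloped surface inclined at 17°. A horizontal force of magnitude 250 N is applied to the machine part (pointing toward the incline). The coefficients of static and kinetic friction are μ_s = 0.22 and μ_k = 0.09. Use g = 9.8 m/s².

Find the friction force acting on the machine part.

Resolve perpendicular to the incline: N = m g cos θ + P sin θ = 98×9.8×cos 17° + 250×sin 17° = 991.5 N.
Parallel to the incline: P cos θ − m g sin θ = 239.1 − 280.8 = -41.72 N; the friction needed to balance this is 41.72 N acting up the slope.
The limit of static friction is μ_s N = 218.1 N.
Since 41.72 N is within the 218.1 N limit, the machine part stays put and friction is exactly 41.7 N.

f ≈ 41.7 N (up the incline)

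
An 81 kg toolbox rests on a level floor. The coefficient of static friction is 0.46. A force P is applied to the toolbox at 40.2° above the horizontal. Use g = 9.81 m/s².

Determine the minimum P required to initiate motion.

P ≈ 345 N

N = m g − P sin α (the pull lifts the toolbox).
At impending slip, P cos α = μ_s N = μ_s (m g − P sin α).
Solving: P (cos α + μ_s sin α) = μ_s m g → P = 0.46×795/(cos 40.2° + 0.46 sin 40.2°) = 366/1.061 = 345 N.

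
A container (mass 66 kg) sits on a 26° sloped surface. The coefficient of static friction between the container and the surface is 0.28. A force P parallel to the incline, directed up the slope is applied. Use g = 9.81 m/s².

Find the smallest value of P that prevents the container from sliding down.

The container tends to slide down (tan θ > μ_s), so at the point of impending slip friction acts up-slope at its limit: f = μ_s N.
P is parallel to the surface, so N = m g cos θ = 582 N.
Along the incline: P + μ_s N = m g sin θ, so P = 284 − 0.28×582 = 121 N.

P_min ≈ 121 N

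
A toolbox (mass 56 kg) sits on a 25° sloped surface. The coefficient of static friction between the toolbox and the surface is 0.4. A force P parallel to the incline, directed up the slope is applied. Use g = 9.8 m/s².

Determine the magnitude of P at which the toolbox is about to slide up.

P ≈ 431 N

At impending motion up the slope, friction acts down-slope at its limit: f = μ_s N.
P is parallel to the surface, so N = m g cos θ = 497 N.
Along the incline: P = m g sin θ + μ_s N = 232 + 0.4×497 = 431 N.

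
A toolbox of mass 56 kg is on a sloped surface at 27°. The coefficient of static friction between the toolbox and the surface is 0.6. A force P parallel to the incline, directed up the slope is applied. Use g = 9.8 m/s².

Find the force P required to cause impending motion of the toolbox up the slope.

At impending motion up the slope, friction acts down-slope at its limit: f = μ_s N.
P is parallel to the surface, so N = m g cos θ = 489 N.
Along the incline: P = m g sin θ + μ_s N = 249 + 0.6×489 = 543 N.

P ≈ 543 N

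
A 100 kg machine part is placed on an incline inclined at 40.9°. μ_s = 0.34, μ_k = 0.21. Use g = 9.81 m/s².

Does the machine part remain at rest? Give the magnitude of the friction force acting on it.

N = m g cos θ = 741 N.
Down-slope weight component: m g sin θ = 642 N.
μ_s N = 252 N.
642 > 252 N, so it slides; kinetic friction f = μ_k N = 0.21×741 = 156 N.

f ≈ 156 N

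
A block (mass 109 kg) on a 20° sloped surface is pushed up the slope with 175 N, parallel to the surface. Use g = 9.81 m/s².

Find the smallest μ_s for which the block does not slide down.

N = m g cos θ = 1005 N.
Friction must make up the shortfall along the incline: f = m g sin θ − P = 365.7 − 175 = 190.7 N.
At the threshold f = μ_s N, so μ_s,min = 190.7/1005 = 0.19.

μ_s,min ≈ 0.19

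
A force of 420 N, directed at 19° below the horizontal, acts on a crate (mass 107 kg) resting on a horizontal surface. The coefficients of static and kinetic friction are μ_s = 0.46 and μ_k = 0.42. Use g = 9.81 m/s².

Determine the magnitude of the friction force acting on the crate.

f ≈ 397 N

N = m g + P sin α = 1050 + 420×sin 19° = 1186 N.
The horizontal driving force is P cos α = 397.1 N, so equilibrium needs friction f = 397.1 N.
μ_s N = 0.46 × 1186 = 545.7 N.
397.1 ≤ 545.7 N → static; friction equals the required 397 N.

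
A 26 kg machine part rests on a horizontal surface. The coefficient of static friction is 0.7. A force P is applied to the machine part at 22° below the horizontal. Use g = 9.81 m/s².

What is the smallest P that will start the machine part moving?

P ≈ 269 N

N = m g + P sin α (the push presses the machine part into the horizontal surface).
At impending slip, P cos α = μ_s N = μ_s (m g + P sin α).
Solving: P (cos α − μ_s sin α) = μ_s m g → P = 0.7×255/(cos 22° − 0.7 sin 22°) = 179/0.665 = 269 N.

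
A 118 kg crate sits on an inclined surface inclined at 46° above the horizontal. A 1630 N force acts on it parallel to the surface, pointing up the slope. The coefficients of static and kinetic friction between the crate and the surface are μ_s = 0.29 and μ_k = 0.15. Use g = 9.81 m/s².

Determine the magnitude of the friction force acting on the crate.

f ≈ 121 N (down the incline)

Normal force: N = m g cos θ = 118 × 9.81 × cos 46° = 804.1 N.
The friction needed for equilibrium is m g sin θ − P = 832.7 − 1630 = -797.3 N, measured positive up-slope.
Maximum static friction available: μ_s N = 0.29 × 804.1 = 233.2 N.
Since |-797.3| > 233.2 N, static friction cannot hold it; the crate slides up the incline and kinetic friction applies: f = μ_k N = 0.15 × 804.1 = 121 N.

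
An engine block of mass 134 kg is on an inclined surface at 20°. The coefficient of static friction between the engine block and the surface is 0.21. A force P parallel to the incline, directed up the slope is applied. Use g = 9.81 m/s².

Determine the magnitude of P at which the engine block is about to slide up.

At impending motion up the slope, friction acts down-slope at its limit: f = μ_s N.
P is parallel to the surface, so N = m g cos θ = 1240 N.
Along the incline: P = m g sin θ + μ_s N = 450 + 0.21×1240 = 709 N.

P ≈ 709 N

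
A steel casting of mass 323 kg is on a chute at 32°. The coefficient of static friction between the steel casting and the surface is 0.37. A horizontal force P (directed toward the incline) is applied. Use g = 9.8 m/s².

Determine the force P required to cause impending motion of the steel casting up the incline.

At impending motion up the slope, friction acts down-slope at its limit: f = μ_s N.
Perpendicular to the incline: N = m g cos θ + P sin θ.
Along the incline: P cos θ = m g sin θ + μ_s N = m g sin θ + μ_s (m g cos θ + P sin θ).
Solving, P (cos θ − μ_s sin θ) = m g (sin θ + μ_s cos θ), so P = 323×9.8×(sin 32° + 0.37 cos 32°)/(cos 32° − 0.37 sin 32°) = 3170×0.8437/0.652 = 4100 N.

P ≈ 4100 N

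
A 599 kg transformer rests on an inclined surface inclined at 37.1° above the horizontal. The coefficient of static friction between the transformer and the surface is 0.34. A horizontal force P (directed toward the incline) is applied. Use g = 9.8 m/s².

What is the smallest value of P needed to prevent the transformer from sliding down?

The transformer tends to slide down (tan θ > μ_s), so at the point of impending slip friction acts up-slope at its limit: f = μ_s N.
Perpendicular to the incline: N = m g cos θ + P sin θ.
Along the incline: P cos θ + μ_s N = m g sin θ, i.e. P cos θ + μ_s (m g cos θ + P sin θ) = m g sin θ.
Solving, P (cos θ + μ_s sin θ) = m g (sin θ − μ_s cos θ), so P = 5870×0.332/1.003 = 1940 N.

P_min ≈ 1940 N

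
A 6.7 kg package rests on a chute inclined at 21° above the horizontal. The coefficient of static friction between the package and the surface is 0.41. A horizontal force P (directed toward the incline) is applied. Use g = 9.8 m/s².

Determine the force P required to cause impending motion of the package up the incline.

P ≈ 61.9 N

At impending motion up the slope, friction acts down-slope at its limit: f = μ_s N.
Perpendicular to the incline: N = m g cos θ + P sin θ.
Along the incline: P cos θ = m g sin θ + μ_s N = m g sin θ + μ_s (m g cos θ + P sin θ).
Solving, P (cos θ − μ_s sin θ) = m g (sin θ + μ_s cos θ), so P = 6.7×9.8×(sin 21° + 0.41 cos 21°)/(cos 21° − 0.41 sin 21°) = 65.7×0.7411/0.7866 = 61.9 N.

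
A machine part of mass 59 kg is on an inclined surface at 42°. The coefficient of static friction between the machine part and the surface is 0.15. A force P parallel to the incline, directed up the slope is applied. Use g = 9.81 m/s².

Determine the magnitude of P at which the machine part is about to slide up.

P ≈ 452 N

At impending motion up the slope, friction acts down-slope at its limit: f = μ_s N.
P is parallel to the surface, so N = m g cos θ = 430 N.
Along the incline: P = m g sin θ + μ_s N = 387 + 0.15×430 = 452 N.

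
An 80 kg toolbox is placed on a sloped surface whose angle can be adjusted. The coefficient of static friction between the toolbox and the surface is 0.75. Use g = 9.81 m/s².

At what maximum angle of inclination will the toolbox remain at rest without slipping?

At the slip threshold, m g sin θ = μ_s · m g cos θ, so tan θ = μ_s.
θ_max = arctan(0.75) = 36.9°.

θ_max ≈ 36.9°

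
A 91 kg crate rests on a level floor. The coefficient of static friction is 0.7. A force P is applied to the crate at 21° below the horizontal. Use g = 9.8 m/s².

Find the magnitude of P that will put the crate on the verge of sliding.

N = m g + P sin α (the push presses the crate into the level floor).
At impending slip, P cos α = μ_s N = μ_s (m g + P sin α).
Solving: P (cos α − μ_s sin α) = μ_s m g → P = 0.7×892/(cos 21° − 0.7 sin 21°) = 624/0.6827 = 914 N.

P ≈ 914 N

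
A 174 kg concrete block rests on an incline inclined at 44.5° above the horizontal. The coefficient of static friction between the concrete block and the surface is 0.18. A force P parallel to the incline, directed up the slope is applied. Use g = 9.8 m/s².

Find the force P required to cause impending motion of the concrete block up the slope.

At impending motion up the slope, friction acts down-slope at its limit: f = μ_s N.
P is parallel to the surface, so N = m g cos θ = 1220 N.
Along the incline: P = m g sin θ + μ_s N = 1200 + 0.18×1220 = 1410 N.

P ≈ 1410 N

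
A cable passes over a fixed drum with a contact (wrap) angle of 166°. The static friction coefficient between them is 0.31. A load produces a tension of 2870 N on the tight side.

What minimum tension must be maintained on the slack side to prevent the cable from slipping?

T_min ≈ 1170 N

Capstan equation at impending slip: T_tight/T_slack = e^{μβ}.
β = 166° = 2.897 rad; e^{μβ} = e^{0.31×2.897} = 2.455.
T_slack = T_tight / e^{μβ} = 2870 / 2.455 = 1170 N.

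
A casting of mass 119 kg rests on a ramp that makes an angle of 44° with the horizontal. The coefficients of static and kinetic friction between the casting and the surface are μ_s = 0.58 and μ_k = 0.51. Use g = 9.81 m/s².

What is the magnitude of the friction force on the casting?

Normal force: N = m g cos θ = 119 × 9.81 × cos 44° = 839.8 N.
For equilibrium along the incline, friction must balance the weight component: f = m g sin θ = 810.9 N up the slope.
The static-friction ceiling is μ_s N = 0.58 × 839.8 = 487.1 N.
|810.9| exceeds 487.1 N, so the casting slips down-slope; friction is kinetic, f = μ_k N = 0.51×839.8 = 428 N.

f ≈ 428 N (up the incline)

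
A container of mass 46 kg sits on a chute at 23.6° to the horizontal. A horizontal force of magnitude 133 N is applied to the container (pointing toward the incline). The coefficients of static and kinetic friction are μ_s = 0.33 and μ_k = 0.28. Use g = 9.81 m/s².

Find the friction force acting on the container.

f ≈ 58.8 N (up the incline)

The horizontal push has a component P sin θ into the surface, so N = m g cos θ + P sin θ = 413.5 + 53.25 = 466.8 N.
Along the incline, the net driving force (taking up-slope positive) is P cos θ − m g sin θ = 121.9 − 180.7 = -58.79 N, so equilibrium requires friction f = 58.79 N (up-slope).
Maximum static friction: μ_s N = 0.33 × 466.8 = 154 N.
|f_req| = 58.79 ≤ 154 N → the container is in equilibrium; friction equals the required value.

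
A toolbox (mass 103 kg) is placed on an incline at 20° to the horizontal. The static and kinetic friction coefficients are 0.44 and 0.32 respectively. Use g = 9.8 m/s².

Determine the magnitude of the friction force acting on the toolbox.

The normal reaction is N = m g cos θ = 948.5 N.
Along the slope the weight component is m g sin θ = 345.2 N; friction must supply exactly this, acting up-slope.
Maximum static friction available: μ_s N = 0.44 × 948.5 = 417.4 N.
Since |345.2| ≤ 417.4 N, no slip — friction simply equals what equilibrium demands.

f ≈ 345 N (up the incline)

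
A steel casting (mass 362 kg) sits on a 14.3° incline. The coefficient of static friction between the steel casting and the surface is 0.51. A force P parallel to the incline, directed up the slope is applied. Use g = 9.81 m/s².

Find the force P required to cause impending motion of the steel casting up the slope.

P ≈ 2630 N

At impending motion up the slope, friction acts down-slope at its limit: f = μ_s N.
P is parallel to the surface, so N = m g cos θ = 3440 N.
Along the incline: P = m g sin θ + μ_s N = 877 + 0.51×3440 = 2630 N.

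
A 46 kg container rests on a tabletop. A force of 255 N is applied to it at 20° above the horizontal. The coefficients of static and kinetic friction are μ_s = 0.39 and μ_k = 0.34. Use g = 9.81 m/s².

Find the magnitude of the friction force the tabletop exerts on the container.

The vertical component of P reduces the normal force: N = m g − P sin α = 451.3 − 87.22 = 364 N.
For equilibrium, f = P cos α = 255×cos 20° = 239.6 N.
The static-friction limit is μ_s N = 142 N.
239.6 > 142 N → the container slides; f = μ_k N = 0.34×364 = 124 N.

f ≈ 124 N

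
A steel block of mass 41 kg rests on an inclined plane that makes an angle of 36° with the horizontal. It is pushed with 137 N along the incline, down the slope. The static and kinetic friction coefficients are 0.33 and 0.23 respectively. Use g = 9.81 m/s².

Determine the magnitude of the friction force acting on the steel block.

The normal reaction is N = m g cos θ = 325.4 N.
Parallel to the incline, ΣF = 0 gives f = m g sin θ + P = 236.4 + 137 = 373.4 N (up-slope positive).
Maximum static friction available: μ_s N = 0.33 × 325.4 = 107.4 N.
|373.4| exceeds 107.4 N, so the steel block slips down-slope; friction is kinetic, f = μ_k N = 0.23×325.4 = 74.8 N.

f ≈ 74.8 N (up the incline)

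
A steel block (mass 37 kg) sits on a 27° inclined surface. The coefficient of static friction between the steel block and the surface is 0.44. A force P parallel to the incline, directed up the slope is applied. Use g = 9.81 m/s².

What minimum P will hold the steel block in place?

P_min ≈ 22.5 N

The steel block tends to slide down (tan θ > μ_s), so at the point of impending slip friction acts up-slope at its limit: f = μ_s N.
P is parallel to the surface, so N = m g cos θ = 323 N.
Along the incline: P + μ_s N = m g sin θ, so P = 165 − 0.44×323 = 22.5 N.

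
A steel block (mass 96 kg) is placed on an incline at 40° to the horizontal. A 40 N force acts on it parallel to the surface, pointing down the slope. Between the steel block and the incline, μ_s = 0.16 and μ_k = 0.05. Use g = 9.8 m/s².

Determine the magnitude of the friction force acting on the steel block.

Normal force: N = m g cos θ = 96 × 9.8 × cos 40° = 720.7 N.
For equilibrium along the incline the friction force must supply f = m g sin θ + P = 604.7 + 40 = 644.7 N (positive meaning up-slope).
The static-friction ceiling is μ_s N = 0.16 × 720.7 = 115.3 N.
Since |644.7| > 115.3 N, static friction cannot hold it; the steel block slides down the incline and kinetic friction applies: f = μ_k N = 0.05 × 720.7 = 36 N.

f ≈ 36 N (up the incline)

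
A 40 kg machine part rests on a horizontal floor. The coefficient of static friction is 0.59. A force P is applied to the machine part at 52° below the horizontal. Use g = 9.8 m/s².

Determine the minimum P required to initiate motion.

P ≈ 1530 N

N = m g + P sin α (the push presses the machine part into the horizontal floor).
At impending slip, P cos α = μ_s N = μ_s (m g + P sin α).
Solving: P (cos α − μ_s sin α) = μ_s m g → P = 0.59×392/(cos 52° − 0.59 sin 52°) = 231/0.1507 = 1530 N.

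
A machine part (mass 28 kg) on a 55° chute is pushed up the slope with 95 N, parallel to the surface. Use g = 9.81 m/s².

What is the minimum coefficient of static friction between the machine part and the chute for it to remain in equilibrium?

μ_s,min ≈ 0.825

N = m g cos θ = 157.5 N.
Friction must make up the shortfall along the incline: f = m g sin θ − P = 225 − 95 = 130 N.
At the threshold f = μ_s N, so μ_s,min = 130/157.5 = 0.825.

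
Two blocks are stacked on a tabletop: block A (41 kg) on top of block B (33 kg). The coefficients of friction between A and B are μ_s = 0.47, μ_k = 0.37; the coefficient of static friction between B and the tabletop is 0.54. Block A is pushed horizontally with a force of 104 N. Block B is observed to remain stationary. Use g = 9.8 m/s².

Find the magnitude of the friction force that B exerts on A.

Normal force at the A–B interface: N₁ = m_A g = 401.8 N.
Maximum static friction on A from B: μ_s N₁ = 0.47×401.8 = 188.8 N.
P = 104 N is within that limit, so A and B move together (both at rest); the A–B friction is simply f₁ = P = 104 N.
B experiences an equal 104 N forward from A (third law). B is in equilibrium, so the floor supplies f₂ = 104 N of static friction (limit μ_s(m_A+m_B)g = 391.6 N, not exceeded).

f ≈ 104 N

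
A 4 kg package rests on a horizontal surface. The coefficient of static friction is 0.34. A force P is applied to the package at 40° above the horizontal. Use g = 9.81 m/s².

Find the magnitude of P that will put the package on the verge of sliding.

N = m g − P sin α (the pull lifts the package).
At impending slip, P cos α = μ_s N = μ_s (m g − P sin α).
Solving: P (cos α + μ_s sin α) = μ_s m g → P = 0.34×39.2/(cos 40° + 0.34 sin 40°) = 13.3/0.9846 = 13.6 N.

P ≈ 13.6 N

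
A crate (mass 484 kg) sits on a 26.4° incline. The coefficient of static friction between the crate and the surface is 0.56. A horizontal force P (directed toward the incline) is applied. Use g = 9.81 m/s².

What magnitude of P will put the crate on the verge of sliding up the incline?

At impending motion up the slope, friction acts down-slope at its limit: f = μ_s N.
Perpendicular to the incline: N = m g cos θ + P sin θ.
Along the incline: P cos θ = m g sin θ + μ_s N = m g sin θ + μ_s (m g cos θ + P sin θ).
Solving, P (cos θ − μ_s sin θ) = m g (sin θ + μ_s cos θ), so P = 484×9.81×(sin 26.4° + 0.56 cos 26.4°)/(cos 26.4° − 0.56 sin 26.4°) = 4750×0.9462/0.6467 = 6950 N.

P ≈ 6950 N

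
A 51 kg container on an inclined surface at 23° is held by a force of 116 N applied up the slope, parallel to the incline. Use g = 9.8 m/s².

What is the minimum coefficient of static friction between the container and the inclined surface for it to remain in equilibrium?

N = m g cos θ = 460.1 N.
Friction must make up the shortfall along the incline: f = m g sin θ − P = 195.3 − 116 = 79.29 N.
At the threshold f = μ_s N, so μ_s,min = 79.29/460.1 = 0.172.

μ_s,min ≈ 0.172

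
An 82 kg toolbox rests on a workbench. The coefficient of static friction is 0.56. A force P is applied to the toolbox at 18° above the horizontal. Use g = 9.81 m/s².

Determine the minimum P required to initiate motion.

P ≈ 401 N

N = m g − P sin α (the pull lifts the toolbox).
At impending slip, P cos α = μ_s N = μ_s (m g − P sin α).
Solving: P (cos α + μ_s sin α) = μ_s m g → P = 0.56×804/(cos 18° + 0.56 sin 18°) = 450/1.124 = 401 N.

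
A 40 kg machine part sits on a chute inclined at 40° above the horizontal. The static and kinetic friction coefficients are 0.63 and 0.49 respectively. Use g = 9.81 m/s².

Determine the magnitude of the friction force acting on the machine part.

f ≈ 147 N (up the incline)

Normal force: N = m g cos θ = 40 × 9.81 × cos 40° = 300.6 N.
Along the slope the weight component is m g sin θ = 252.2 N; friction must supply exactly this, acting up-slope.
The static-friction ceiling is μ_s N = 0.63 × 300.6 = 189.4 N.
Since |252.2| > 189.4 N, static friction cannot hold it; the machine part slides down the incline and kinetic friction applies: f = μ_k N = 0.49 × 300.6 = 147 N.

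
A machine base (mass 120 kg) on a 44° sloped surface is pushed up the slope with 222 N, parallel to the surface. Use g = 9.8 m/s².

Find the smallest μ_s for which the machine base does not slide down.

μ_s,min ≈ 0.703

N = m g cos θ = 845.9 N.
Friction must make up the shortfall along the incline: f = m g sin θ − P = 816.9 − 222 = 594.9 N.
At the threshold f = μ_s N, so μ_s,min = 594.9/845.9 = 0.703.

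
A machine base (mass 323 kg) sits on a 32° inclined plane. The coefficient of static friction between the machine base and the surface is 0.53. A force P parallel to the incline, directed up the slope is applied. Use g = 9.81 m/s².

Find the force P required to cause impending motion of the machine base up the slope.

At impending motion up the slope, friction acts down-slope at its limit: f = μ_s N.
P is parallel to the surface, so N = m g cos θ = 2690 N.
Along the incline: P = m g sin θ + μ_s N = 1680 + 0.53×2690 = 3100 N.

P ≈ 3100 N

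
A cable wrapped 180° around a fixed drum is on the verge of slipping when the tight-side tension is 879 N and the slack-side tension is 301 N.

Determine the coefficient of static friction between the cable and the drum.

μ ≈ 0.341

T₂/T₁ = e^{μβ} → μ = ln(T₂/T₁)/β.
β = 180° = 3.142 rad.
μ = ln(879/301)/3.142 = ln(2.92)/3.142 = 0.341.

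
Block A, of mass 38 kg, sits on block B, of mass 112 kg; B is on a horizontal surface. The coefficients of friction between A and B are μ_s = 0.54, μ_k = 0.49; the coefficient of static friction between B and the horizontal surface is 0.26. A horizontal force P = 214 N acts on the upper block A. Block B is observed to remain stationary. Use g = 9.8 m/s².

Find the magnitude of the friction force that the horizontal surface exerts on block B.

f ≈ 182 N

Between the blocks, N₁ = m_A g = 372.4 N.
Maximum static friction on A from B: μ_s N₁ = 0.54×372.4 = 201.1 N.
P = 214 N exceeds that limit, so A slips over B and the interface friction becomes kinetic: f₁ = μ_k N₁ = 0.49×372.4 = 182 N.
B experiences an equal 182 N forward from A (third law). B is in equilibrium, so the floor supplies f₂ = 182 N of static friction (limit μ_s(m_A+m_B)g = 382.2 N, not exceeded).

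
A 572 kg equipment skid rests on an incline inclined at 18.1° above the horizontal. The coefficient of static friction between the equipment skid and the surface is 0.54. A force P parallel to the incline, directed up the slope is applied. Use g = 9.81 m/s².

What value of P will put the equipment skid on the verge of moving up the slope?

P ≈ 4620 N

At impending motion up the slope, friction acts down-slope at its limit: f = μ_s N.
P is parallel to the surface, so N = m g cos θ = 5330 N.
Along the incline: P = m g sin θ + μ_s N = 1740 + 0.54×5330 = 4620 N.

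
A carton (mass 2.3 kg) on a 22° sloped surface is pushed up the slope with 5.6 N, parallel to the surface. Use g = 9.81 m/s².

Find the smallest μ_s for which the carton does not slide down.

μ_s,min ≈ 0.136

N = m g cos θ = 20.92 N.
Friction must make up the shortfall along the incline: f = m g sin θ − P = 8.452 − 5.6 = 2.852 N.
At the threshold f = μ_s N, so μ_s,min = 2.852/20.92 = 0.136.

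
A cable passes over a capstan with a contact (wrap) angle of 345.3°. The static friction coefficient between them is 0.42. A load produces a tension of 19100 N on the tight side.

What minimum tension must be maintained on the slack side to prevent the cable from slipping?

T_min ≈ 1520 N

Capstan equation at impending slip: T_tight/T_slack = e^{μβ}.
β = 345.3° = 6.027 rad; e^{μβ} = e^{0.42×6.027} = 12.57.
T_slack = T_tight / e^{μβ} = 19100 / 12.57 = 1520 N.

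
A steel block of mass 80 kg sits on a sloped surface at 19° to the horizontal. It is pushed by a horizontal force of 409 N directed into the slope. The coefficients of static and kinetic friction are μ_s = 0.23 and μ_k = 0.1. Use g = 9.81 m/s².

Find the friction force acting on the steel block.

f ≈ 131 N (down the incline)

The horizontal push has a component P sin θ into the surface, so N = m g cos θ + P sin θ = 742 + 133.2 = 875.2 N.
Along the incline, the net driving force (taking up-slope positive) is P cos θ − m g sin θ = 386.7 − 255.5 = 131.2 N, so equilibrium requires friction f = -131.2 N (down-slope).
The limit of static friction is μ_s N = 201.3 N.
|f_req| = 131.2 ≤ 201.3 N → the steel block is in equilibrium; friction equals the required value.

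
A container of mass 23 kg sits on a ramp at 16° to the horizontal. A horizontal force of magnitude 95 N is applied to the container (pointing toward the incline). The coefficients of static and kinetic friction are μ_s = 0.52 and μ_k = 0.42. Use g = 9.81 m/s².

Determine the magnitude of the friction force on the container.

f ≈ 29.1 N (down the incline)

Resolve perpendicular to the incline: N = m g cos θ + P sin θ = 23×9.81×cos 16° + 95×sin 16° = 243.1 N.
Along the incline, the net driving force (taking up-slope positive) is P cos θ − m g sin θ = 91.32 − 62.19 = 29.13 N, so equilibrium requires friction f = -29.13 N (down-slope).
The limit of static friction is μ_s N = 126.4 N.
|f_req| = 29.13 ≤ 126.4 N → the container is in equilibrium; friction equals the required value.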